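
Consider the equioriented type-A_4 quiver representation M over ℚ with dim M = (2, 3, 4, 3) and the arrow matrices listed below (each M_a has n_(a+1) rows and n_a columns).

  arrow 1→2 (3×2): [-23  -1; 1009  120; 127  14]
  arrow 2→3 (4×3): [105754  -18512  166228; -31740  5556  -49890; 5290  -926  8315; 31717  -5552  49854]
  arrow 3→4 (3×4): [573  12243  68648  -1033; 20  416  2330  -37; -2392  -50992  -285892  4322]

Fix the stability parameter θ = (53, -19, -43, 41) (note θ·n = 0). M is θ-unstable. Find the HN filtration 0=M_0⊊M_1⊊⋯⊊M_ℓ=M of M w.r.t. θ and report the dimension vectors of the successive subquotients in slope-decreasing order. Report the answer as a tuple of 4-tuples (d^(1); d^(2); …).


Interval decomposition of M: I[1,3], I[1,4], I[2,2], I[3,3], I[3,4], I[4,4].
HN type (ℓ=4): μ^(1)=41; μ^(2)=-3; μ^(3)=-19; μ^(4)=-43

((0, 0, 0, 3); (2, 2, 2, 0); (0, 1, 0, 0); (0, 0, 2, 0))


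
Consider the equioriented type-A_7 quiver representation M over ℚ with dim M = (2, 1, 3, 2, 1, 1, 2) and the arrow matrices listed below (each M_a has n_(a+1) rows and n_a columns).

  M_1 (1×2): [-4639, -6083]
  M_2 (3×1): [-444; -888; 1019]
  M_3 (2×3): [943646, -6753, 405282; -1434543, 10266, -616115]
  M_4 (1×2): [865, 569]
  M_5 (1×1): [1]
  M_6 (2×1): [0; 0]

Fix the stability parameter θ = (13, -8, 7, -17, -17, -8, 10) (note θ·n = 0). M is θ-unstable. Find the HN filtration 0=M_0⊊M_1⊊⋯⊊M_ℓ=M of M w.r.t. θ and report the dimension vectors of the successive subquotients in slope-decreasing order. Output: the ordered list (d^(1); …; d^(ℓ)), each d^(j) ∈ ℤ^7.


Interval decomposition of M: I[1,1], I[1,6], I[3,3], I[3,4], I[7,7]^2.
HN type (ℓ=4): μ^(1)=13; μ^(2)=10; μ^(3)=7; μ^(4)=-5

((1, 0, 0, 0, 0, 0, 0); (0, 0, 0, 0, 0, 0, 2); (0, 0, 1, 0, 0, 0, 0); (1, 1, 2, 2, 1, 1, 0))


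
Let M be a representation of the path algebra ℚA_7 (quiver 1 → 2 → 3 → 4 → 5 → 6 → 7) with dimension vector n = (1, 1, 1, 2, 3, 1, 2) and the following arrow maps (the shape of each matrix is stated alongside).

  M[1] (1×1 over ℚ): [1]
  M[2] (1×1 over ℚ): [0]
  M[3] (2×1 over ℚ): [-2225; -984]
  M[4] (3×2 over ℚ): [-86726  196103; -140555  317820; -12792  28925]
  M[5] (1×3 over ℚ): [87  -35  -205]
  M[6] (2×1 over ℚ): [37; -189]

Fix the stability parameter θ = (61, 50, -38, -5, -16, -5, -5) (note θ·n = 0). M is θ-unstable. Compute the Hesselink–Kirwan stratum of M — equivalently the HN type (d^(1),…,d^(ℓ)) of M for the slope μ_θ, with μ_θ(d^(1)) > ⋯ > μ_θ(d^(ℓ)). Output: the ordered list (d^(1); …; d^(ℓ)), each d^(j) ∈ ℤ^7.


Interval decomposition of M: I[1,2], I[3,7], I[4,5], I[5,5], I[7,7].
HN type (ℓ=5): μ^(1)=111/2; μ^(2)=-5; μ^(3)=-21/2; μ^(4)=-16; μ^(5)=-38

((1, 1, 0, 0, 0, 0, 0); (0, 0, 0, 0, 0, 1, 2); (0, 0, 0, 2, 2, 0, 0); (0, 0, 0, 0, 1, 0, 0); (0, 0, 1, 0, 0, 0, 0))


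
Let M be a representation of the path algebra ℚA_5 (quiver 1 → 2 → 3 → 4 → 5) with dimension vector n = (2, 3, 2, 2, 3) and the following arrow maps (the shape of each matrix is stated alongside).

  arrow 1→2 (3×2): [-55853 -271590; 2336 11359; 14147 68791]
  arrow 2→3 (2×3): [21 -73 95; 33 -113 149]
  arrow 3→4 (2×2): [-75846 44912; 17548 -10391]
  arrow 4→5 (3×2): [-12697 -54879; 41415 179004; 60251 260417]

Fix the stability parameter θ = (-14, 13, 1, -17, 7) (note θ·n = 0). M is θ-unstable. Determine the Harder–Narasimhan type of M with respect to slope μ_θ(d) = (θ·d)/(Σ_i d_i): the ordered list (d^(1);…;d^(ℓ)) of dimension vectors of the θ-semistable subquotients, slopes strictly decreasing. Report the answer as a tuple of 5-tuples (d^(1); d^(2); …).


Via rank(M_{q-1}∘⋯∘M_p): M ≅ I[1,2], I[1,5], I[2,5], I[5,5].
μ_θ-semistable layers: μ^(1)=13; μ^(2)=7; μ^(3)=-1; μ^(4)=-14

((0, 1, 0, 0, 0); (0, 0, 0, 0, 3); (0, 2, 2, 2, 0); (2, 0, 0, 0, 0))


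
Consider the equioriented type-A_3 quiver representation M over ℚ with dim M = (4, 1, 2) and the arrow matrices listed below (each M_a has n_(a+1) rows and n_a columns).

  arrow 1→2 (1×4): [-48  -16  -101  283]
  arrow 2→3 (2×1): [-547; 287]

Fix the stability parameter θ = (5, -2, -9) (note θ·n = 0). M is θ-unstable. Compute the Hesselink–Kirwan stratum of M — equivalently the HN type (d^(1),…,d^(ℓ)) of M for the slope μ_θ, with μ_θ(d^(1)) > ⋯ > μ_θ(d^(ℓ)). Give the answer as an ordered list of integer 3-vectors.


Interval decomposition of M: I[1,1]^3, I[1,3], I[3,3].
HN type (ℓ=3): μ^(1)=5; μ^(2)=-2; μ^(3)=-9

((3, 0, 0); (1, 1, 1); (0, 0, 1))


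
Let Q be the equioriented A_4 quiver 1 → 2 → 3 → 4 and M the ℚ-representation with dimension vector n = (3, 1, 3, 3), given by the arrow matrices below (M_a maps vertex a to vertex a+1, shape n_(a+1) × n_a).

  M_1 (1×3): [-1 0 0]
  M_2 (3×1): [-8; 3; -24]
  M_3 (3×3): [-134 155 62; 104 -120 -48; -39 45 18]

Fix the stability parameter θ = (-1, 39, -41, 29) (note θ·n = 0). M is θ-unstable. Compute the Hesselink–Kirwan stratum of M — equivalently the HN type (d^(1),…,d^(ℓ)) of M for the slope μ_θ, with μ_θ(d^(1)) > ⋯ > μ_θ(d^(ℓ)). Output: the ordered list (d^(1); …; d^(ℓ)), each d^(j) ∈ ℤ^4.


Via rank(M_{q-1}∘⋯∘M_p): M ≅ I[1,1]^2, I[1,4], I[3,3], I[3,4], I[4,4].
μ_θ-semistable layers: μ^(1)=29; μ^(2)=-1; μ^(3)=-41

((0, 0, 0, 3); (3, 1, 1, 0); (0, 0, 2, 0))


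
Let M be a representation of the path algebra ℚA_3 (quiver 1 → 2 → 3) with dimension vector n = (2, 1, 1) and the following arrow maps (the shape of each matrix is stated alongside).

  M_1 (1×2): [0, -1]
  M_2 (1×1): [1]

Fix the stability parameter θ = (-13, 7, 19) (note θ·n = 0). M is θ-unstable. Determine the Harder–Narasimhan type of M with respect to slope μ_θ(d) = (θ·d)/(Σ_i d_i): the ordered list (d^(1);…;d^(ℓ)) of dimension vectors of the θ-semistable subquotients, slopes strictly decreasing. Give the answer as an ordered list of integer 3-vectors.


Interval decomposition of M: I[1,1], I[1,3].
HN type (ℓ=3): μ^(1)=19; μ^(2)=7; μ^(3)=-13

((0, 0, 1); (0, 1, 0); (2, 0, 0))


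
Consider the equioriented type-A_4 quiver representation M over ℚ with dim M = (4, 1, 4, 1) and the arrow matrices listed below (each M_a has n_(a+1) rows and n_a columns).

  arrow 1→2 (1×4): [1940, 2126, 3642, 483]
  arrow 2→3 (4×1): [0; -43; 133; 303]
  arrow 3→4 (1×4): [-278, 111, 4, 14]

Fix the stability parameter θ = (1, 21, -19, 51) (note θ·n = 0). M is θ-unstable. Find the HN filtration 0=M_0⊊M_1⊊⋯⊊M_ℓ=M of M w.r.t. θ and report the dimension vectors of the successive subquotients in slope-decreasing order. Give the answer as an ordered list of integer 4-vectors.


Interval decomposition of M: I[1,1]^3, I[1,4], I[3,3]^3.
HN type (ℓ=3): μ^(1)=51; μ^(2)=1; μ^(3)=-19

((0, 0, 0, 1); (4, 1, 1, 0); (0, 0, 3, 0))


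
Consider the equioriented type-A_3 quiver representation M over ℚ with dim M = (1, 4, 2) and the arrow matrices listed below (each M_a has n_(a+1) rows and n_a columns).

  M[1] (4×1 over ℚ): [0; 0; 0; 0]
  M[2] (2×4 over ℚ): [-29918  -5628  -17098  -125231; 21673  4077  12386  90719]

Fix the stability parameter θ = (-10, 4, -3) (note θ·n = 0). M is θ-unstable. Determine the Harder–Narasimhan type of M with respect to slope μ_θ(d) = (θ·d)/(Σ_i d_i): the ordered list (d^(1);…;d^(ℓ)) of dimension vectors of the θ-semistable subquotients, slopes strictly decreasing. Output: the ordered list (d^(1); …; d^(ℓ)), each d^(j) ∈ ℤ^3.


Via rank(M_{q-1}∘⋯∘M_p): M ≅ I[1,1], I[2,2]^2, I[2,3]^2.
μ_θ-semistable layers: μ^(1)=4; μ^(2)=1/2; μ^(3)=-10

((0, 2, 0); (0, 2, 2); (1, 0, 0))


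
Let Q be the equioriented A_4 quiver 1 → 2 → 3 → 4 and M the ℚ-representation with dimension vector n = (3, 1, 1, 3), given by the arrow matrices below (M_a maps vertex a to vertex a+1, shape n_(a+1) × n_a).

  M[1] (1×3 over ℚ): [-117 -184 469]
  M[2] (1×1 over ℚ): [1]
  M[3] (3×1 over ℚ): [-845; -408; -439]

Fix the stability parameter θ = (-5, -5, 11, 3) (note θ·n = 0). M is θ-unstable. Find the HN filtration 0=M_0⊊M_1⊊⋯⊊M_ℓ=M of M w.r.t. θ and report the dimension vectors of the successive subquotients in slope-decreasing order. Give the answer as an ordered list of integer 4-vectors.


Barcode: M ≅ I[1,1]^2, I[1,4], I[4,4]^2. HN layers by μ_θ (3 steps, strictly decreasing):
  μ^(1)=7; μ^(2)=3; μ^(3)=-5

((0, 0, 1, 1); (0, 0, 0, 2); (3, 1, 0, 0))


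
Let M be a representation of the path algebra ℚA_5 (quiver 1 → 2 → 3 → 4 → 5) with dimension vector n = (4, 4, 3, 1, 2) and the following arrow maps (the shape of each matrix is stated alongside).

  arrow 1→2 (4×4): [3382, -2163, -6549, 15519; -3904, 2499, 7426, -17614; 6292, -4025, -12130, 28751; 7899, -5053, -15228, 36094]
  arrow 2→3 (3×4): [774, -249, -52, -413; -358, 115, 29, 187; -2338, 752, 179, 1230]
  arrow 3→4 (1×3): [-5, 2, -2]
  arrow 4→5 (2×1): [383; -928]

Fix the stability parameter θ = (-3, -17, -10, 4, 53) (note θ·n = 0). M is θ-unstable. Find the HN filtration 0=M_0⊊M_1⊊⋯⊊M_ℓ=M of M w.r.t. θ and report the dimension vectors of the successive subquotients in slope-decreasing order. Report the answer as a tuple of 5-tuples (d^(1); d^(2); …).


Interval decomposition of M: I[1,2], I[1,3]^2, I[1,5], I[5,5].
HN type (ℓ=3): μ^(1)=53; μ^(2)=4; μ^(3)=-10

((0, 0, 0, 0, 2); (0, 0, 0, 1, 0); (4, 4, 3, 0, 0))


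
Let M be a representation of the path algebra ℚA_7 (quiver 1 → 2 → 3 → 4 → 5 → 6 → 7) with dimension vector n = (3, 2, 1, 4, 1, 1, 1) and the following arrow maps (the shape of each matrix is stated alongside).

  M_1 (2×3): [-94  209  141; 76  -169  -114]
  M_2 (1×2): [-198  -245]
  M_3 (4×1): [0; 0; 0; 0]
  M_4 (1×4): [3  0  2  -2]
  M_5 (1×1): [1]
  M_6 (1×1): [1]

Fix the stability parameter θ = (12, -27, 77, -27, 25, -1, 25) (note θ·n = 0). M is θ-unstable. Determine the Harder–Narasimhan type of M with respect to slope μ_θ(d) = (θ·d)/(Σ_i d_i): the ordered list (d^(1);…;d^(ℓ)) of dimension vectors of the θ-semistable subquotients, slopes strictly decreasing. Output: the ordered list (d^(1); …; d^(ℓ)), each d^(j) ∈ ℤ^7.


Barcode: M ≅ I[1,1], I[1,2], I[1,3], I[4,4]^3, I[4,7]. HN layers by μ_θ (5 steps, strictly decreasing):
  μ^(1)=77; μ^(2)=25; μ^(3)=12; μ^(4)=-15/2; μ^(5)=-27

((0, 0, 1, 0, 0, 0, 0); (0, 0, 0, 0, 0, 0, 1); (1, 0, 0, 0, 1, 1, 0); (2, 2, 0, 0, 0, 0, 0); (0, 0, 0, 4, 0, 0, 0))


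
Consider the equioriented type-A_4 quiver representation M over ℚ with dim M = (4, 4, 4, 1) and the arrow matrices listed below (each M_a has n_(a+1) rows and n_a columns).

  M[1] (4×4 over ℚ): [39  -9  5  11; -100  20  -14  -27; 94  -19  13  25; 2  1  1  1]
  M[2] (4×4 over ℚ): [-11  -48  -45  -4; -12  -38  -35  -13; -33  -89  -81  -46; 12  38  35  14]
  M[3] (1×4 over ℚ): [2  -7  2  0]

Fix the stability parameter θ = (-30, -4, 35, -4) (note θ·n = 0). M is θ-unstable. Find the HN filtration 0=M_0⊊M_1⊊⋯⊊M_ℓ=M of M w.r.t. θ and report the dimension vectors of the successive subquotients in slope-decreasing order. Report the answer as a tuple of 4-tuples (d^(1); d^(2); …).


Barcode: M ≅ I[1,1], I[1,3]^2, I[1,4], I[2,3]. HN layers by μ_θ (4 steps, strictly decreasing):
  μ^(1)=35; μ^(2)=31/2; μ^(3)=-4; μ^(4)=-30

((0, 0, 3, 0); (0, 0, 1, 1); (0, 4, 0, 0); (4, 0, 0, 0))


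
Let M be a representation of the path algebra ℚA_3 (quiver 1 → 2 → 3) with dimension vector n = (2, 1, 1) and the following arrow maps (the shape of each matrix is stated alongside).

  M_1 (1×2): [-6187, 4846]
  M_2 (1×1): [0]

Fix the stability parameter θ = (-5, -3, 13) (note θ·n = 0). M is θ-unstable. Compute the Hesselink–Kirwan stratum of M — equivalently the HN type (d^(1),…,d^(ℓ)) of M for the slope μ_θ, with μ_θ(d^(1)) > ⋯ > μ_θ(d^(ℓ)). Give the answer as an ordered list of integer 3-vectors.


Barcode: M ≅ I[1,1], I[1,2], I[3,3]. HN layers by μ_θ (3 steps, strictly decreasing):
  μ^(1)=13; μ^(2)=-3; μ^(3)=-5

((0, 0, 1); (0, 1, 0); (2, 0, 0))


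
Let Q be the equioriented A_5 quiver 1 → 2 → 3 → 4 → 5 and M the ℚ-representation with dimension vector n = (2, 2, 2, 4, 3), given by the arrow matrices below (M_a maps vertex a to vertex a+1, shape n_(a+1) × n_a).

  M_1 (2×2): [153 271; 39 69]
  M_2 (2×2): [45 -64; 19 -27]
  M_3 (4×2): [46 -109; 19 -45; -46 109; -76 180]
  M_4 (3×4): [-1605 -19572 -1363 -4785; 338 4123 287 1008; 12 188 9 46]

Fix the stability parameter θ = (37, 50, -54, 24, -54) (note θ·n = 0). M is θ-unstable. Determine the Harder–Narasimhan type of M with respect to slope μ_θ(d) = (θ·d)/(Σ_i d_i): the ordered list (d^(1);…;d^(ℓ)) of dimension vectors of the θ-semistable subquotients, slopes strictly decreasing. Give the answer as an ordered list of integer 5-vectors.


Via rank(M_{q-1}∘⋯∘M_p): M ≅ I[1,5]^2, I[4,4], I[4,5].
μ_θ-semistable layers: μ^(1)=24; μ^(2)=3/5; μ^(3)=-15

((0, 0, 0, 1, 0); (2, 2, 2, 2, 2); (0, 0, 0, 1, 1))


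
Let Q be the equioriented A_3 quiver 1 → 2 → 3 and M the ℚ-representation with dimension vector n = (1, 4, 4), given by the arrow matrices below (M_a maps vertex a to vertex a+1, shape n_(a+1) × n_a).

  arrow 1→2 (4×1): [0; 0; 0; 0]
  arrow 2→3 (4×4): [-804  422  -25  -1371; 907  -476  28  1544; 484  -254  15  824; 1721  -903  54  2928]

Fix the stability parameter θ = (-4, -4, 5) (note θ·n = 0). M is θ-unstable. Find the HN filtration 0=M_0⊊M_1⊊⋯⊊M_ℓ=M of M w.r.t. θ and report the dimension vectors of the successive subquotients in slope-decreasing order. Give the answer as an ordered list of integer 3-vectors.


Interval decomposition of M: I[1,1], I[2,3]^4.
HN type (ℓ=2): μ^(1)=5; μ^(2)=-4

((0, 0, 4); (1, 4, 0))


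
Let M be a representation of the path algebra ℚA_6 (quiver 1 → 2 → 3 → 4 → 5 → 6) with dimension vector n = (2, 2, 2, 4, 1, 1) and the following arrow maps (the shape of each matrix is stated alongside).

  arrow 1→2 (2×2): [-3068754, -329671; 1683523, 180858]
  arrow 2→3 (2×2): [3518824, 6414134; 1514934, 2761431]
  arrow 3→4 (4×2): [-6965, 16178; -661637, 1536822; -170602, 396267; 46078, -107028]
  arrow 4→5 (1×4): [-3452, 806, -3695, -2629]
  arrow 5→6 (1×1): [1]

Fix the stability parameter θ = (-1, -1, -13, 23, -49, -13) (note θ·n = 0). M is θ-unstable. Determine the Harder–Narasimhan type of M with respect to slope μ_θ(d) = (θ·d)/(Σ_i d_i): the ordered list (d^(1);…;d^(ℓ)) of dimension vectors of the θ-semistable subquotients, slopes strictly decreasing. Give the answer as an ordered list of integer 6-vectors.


Barcode: M ≅ I[1,4], I[1,6], I[4,4]^2. HN layers by μ_θ (3 steps, strictly decreasing):
  μ^(1)=23; μ^(2)=-5; μ^(3)=-9

((0, 0, 0, 3, 0, 0); (1, 1, 1, 0, 0, 0); (1, 1, 1, 1, 1, 1))


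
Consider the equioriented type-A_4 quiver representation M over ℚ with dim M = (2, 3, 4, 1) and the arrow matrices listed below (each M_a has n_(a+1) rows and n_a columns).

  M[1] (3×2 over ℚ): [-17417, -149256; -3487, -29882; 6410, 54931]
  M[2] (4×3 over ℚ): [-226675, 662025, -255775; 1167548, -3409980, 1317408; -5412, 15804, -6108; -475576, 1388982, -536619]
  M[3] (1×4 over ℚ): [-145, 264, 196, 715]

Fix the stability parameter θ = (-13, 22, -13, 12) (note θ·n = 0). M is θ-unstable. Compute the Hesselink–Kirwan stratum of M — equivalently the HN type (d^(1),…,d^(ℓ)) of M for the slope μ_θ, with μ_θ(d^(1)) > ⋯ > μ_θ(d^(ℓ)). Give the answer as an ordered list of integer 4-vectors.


Interval decomposition of M: I[1,3], I[1,4], I[2,2], I[3,3]^2.
HN type (ℓ=4): μ^(1)=22; μ^(2)=12; μ^(3)=9/2; μ^(4)=-13

((0, 1, 0, 0); (0, 0, 0, 1); (0, 2, 2, 0); (2, 0, 2, 0))


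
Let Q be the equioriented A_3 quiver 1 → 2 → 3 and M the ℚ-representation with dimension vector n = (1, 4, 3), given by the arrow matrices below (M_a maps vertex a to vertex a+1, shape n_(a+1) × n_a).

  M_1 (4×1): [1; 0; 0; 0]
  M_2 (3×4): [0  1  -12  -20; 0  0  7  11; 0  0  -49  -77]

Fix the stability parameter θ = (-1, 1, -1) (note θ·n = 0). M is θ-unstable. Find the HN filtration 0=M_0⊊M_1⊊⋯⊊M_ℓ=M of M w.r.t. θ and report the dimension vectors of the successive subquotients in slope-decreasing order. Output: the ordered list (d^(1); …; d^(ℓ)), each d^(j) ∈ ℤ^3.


Interval decomposition of M: I[1,2], I[2,2], I[2,3]^2, I[3,3].
HN type (ℓ=3): μ^(1)=1; μ^(2)=0; μ^(3)=-1

((0, 2, 0); (0, 2, 2); (1, 0, 1))


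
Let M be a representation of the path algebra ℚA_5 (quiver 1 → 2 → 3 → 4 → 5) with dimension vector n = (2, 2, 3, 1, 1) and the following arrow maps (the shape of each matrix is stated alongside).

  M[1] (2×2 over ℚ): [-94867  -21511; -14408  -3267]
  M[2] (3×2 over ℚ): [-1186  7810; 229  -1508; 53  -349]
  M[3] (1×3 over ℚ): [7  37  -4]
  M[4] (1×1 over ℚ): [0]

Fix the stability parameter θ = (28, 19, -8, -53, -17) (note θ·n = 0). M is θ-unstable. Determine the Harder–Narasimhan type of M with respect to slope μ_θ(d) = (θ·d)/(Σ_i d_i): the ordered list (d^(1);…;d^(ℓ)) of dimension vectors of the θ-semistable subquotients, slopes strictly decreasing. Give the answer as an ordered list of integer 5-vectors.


Barcode: M ≅ I[1,3], I[1,4], I[3,3], I[5,5]. HN layers by μ_θ (4 steps, strictly decreasing):
  μ^(1)=13; μ^(2)=-7/2; μ^(3)=-8; μ^(4)=-17

((1, 1, 1, 0, 0); (1, 1, 1, 1, 0); (0, 0, 1, 0, 0); (0, 0, 0, 0, 1))


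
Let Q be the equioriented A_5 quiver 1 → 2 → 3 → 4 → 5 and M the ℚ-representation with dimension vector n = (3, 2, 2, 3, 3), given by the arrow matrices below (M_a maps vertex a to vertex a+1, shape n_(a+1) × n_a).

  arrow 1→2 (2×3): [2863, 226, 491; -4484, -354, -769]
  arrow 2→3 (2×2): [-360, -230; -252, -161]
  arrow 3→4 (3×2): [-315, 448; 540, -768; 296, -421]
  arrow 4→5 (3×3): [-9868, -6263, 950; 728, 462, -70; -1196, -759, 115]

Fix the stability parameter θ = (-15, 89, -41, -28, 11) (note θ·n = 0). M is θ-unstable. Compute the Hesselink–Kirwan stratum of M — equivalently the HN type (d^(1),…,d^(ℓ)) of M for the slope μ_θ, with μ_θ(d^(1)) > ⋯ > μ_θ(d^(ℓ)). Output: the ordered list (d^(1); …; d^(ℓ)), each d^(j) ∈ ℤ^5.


Via rank(M_{q-1}∘⋯∘M_p): M ≅ I[1,1], I[1,2], I[1,5], I[3,4], I[4,5], I[5,5].
μ_θ-semistable layers: μ^(1)=89; μ^(2)=11; μ^(3)=20/3; μ^(4)=-15; μ^(5)=-28; μ^(6)=-41

((0, 1, 0, 0, 0); (0, 0, 0, 0, 3); (0, 1, 1, 1, 0); (3, 0, 0, 0, 0); (0, 0, 0, 2, 0); (0, 0, 1, 0, 0))


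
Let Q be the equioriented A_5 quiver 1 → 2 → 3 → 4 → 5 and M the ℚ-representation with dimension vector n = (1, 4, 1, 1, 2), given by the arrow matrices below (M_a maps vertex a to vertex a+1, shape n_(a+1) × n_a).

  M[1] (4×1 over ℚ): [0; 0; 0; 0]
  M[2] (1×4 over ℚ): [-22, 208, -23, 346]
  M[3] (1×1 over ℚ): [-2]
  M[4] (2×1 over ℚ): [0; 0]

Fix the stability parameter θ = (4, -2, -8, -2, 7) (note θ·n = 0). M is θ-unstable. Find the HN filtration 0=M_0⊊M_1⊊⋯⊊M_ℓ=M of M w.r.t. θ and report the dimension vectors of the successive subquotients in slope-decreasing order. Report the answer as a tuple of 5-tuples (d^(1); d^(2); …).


Via rank(M_{q-1}∘⋯∘M_p): M ≅ I[1,1], I[2,2]^3, I[2,4], I[5,5]^2.
μ_θ-semistable layers: μ^(1)=7; μ^(2)=4; μ^(3)=-2; μ^(4)=-5

((0, 0, 0, 0, 2); (1, 0, 0, 0, 0); (0, 3, 0, 1, 0); (0, 1, 1, 0, 0))


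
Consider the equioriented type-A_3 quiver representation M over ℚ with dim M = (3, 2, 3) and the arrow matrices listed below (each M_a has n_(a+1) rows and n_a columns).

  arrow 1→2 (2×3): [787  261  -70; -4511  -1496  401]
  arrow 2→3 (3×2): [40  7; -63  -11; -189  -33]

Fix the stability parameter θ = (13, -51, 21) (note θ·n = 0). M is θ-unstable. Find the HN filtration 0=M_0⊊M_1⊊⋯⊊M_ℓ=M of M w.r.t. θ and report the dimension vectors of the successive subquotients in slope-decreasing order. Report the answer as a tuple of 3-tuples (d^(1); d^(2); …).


Via rank(M_{q-1}∘⋯∘M_p): M ≅ I[1,1], I[1,3]^2, I[3,3].
μ_θ-semistable layers: μ^(1)=21; μ^(2)=13; μ^(3)=-19

((0, 0, 3); (1, 0, 0); (2, 2, 0))


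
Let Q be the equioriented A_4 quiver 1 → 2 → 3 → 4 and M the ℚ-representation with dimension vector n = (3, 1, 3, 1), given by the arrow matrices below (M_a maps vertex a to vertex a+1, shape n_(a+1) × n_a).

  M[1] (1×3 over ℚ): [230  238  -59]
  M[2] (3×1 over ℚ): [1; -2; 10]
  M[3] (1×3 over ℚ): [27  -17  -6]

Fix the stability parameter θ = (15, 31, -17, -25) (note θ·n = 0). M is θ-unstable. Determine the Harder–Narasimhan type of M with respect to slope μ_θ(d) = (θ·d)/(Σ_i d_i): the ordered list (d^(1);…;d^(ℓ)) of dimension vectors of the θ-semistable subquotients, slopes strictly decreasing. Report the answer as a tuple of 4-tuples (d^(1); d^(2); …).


Interval decomposition of M: I[1,1]^2, I[1,4], I[3,3]^2.
HN type (ℓ=3): μ^(1)=15; μ^(2)=1; μ^(3)=-17

((2, 0, 0, 0); (1, 1, 1, 1); (0, 0, 2, 0))


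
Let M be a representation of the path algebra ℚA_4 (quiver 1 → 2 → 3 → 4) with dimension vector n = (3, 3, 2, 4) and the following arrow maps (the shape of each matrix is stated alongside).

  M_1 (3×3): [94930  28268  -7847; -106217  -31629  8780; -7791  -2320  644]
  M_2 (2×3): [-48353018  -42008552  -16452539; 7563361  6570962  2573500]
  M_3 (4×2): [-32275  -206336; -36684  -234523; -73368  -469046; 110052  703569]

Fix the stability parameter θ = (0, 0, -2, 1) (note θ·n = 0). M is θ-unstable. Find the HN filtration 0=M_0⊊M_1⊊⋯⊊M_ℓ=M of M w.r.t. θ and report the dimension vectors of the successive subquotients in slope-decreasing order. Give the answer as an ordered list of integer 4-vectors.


Barcode: M ≅ I[1,2], I[1,4]^2, I[4,4]^2. HN layers by μ_θ (3 steps, strictly decreasing):
  μ^(1)=1; μ^(2)=0; μ^(3)=-2/3

((0, 0, 0, 4); (1, 1, 0, 0); (2, 2, 2, 0))


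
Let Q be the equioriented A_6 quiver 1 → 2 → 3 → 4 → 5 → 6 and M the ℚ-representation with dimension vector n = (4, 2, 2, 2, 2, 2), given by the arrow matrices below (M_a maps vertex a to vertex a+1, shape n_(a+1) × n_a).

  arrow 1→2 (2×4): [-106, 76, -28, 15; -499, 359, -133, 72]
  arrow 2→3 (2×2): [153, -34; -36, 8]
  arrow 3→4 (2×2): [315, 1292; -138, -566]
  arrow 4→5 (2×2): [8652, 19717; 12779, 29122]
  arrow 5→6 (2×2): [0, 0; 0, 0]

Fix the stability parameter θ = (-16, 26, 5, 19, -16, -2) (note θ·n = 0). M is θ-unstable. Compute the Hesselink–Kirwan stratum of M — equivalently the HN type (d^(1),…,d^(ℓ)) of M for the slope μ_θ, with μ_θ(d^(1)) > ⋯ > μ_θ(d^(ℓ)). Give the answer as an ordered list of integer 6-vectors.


Interval decomposition of M: I[1,1]^2, I[1,2], I[1,5], I[3,5], I[6,6]^2.
HN type (ℓ=5): μ^(1)=26; μ^(2)=17/2; μ^(3)=8/3; μ^(4)=-2; μ^(5)=-16

((0, 1, 0, 0, 0, 0); (0, 1, 1, 1, 1, 0); (0, 0, 1, 1, 1, 0); (0, 0, 0, 0, 0, 2); (4, 0, 0, 0, 0, 0))


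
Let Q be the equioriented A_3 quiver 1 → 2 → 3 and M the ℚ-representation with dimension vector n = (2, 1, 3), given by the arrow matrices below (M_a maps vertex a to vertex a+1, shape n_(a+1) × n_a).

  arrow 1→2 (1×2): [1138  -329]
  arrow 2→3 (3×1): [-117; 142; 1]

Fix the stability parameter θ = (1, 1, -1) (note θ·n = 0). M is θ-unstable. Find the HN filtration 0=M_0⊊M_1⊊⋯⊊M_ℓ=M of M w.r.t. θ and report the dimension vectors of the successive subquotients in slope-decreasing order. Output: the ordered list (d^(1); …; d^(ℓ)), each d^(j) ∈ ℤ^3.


Interval decomposition of M: I[1,1], I[1,3], I[3,3]^2.
HN type (ℓ=3): μ^(1)=1; μ^(2)=1/3; μ^(3)=-1

((1, 0, 0); (1, 1, 1); (0, 0, 2))


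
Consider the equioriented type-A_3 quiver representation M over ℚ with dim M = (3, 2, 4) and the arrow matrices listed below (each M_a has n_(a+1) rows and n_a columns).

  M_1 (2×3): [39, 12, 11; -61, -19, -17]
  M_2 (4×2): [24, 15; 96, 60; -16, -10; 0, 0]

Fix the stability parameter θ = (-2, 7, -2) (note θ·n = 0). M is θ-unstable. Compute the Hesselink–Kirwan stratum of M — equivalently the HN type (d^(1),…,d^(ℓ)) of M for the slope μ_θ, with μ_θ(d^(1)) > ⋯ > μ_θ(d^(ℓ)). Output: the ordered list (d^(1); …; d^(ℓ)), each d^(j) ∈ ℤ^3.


Via rank(M_{q-1}∘⋯∘M_p): M ≅ I[1,1], I[1,2], I[1,3], I[3,3]^3.
μ_θ-semistable layers: μ^(1)=7; μ^(2)=5/2; μ^(3)=-2

((0, 1, 0); (0, 1, 1); (3, 0, 3))


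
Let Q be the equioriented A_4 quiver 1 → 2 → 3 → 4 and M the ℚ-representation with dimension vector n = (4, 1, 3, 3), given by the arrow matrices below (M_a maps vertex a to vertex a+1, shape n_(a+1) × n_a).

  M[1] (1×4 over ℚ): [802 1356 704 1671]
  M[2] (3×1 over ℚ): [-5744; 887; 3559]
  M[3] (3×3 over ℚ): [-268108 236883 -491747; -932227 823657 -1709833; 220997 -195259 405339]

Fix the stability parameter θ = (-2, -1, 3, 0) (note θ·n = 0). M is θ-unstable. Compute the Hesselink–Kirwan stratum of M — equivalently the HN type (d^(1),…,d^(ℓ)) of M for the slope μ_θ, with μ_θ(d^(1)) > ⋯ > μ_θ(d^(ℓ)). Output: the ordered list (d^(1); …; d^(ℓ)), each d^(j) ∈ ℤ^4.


Interval decomposition of M: I[1,1]^3, I[1,3], I[3,4]^2, I[4,4].
HN type (ℓ=5): μ^(1)=3; μ^(2)=3/2; μ^(3)=0; μ^(4)=-1; μ^(5)=-2

((0, 0, 1, 0); (0, 0, 2, 2); (0, 0, 0, 1); (0, 1, 0, 0); (4, 0, 0, 0))


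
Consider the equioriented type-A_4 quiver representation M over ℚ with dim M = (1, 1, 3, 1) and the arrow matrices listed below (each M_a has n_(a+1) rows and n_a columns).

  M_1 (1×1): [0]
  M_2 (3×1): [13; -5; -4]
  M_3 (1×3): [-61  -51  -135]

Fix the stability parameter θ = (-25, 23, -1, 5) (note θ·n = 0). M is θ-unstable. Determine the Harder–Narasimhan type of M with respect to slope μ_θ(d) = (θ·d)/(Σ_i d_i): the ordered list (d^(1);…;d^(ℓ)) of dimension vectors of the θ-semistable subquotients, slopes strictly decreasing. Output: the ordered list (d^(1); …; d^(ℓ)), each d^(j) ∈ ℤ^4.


Barcode: M ≅ I[1,1], I[2,4], I[3,3]^2. HN layers by μ_θ (3 steps, strictly decreasing):
  μ^(1)=9; μ^(2)=-1; μ^(3)=-25

((0, 1, 1, 1); (0, 0, 2, 0); (1, 0, 0, 0))


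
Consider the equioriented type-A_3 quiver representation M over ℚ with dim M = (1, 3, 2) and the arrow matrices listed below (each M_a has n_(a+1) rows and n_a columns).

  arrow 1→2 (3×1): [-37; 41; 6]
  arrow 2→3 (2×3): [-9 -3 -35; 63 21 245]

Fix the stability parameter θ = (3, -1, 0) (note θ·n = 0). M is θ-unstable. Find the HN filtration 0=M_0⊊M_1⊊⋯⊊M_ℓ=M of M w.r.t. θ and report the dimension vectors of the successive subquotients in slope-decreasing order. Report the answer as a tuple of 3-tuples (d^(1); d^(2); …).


Barcode: M ≅ I[1,2], I[2,2], I[2,3], I[3,3]. HN layers by μ_θ (3 steps, strictly decreasing):
  μ^(1)=1; μ^(2)=0; μ^(3)=-1

((1, 1, 0); (0, 0, 2); (0, 2, 0))


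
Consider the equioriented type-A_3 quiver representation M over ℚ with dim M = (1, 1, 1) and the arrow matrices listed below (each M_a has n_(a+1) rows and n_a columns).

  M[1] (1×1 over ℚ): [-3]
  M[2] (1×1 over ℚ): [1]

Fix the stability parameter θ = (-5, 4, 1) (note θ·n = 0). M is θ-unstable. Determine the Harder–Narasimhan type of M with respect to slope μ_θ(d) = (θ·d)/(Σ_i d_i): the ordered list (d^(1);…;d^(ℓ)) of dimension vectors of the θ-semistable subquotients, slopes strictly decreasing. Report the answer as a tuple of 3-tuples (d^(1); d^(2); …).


Interval decomposition of M: I[1,3].
HN type (ℓ=2): μ^(1)=5/2; μ^(2)=-5

((0, 1, 1); (1, 0, 0))


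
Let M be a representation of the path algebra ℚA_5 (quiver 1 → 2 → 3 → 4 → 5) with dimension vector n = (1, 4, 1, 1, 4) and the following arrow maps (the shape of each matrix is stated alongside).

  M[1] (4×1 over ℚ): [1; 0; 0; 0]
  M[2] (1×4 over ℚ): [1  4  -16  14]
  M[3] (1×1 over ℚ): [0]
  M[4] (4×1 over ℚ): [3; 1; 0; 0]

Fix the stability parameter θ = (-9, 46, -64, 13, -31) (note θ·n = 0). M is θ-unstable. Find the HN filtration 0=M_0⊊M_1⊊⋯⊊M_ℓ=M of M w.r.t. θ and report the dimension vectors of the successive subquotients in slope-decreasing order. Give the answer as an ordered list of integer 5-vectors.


Interval decomposition of M: I[1,3], I[2,2]^3, I[4,5], I[5,5]^3.
HN type (ℓ=3): μ^(1)=46; μ^(2)=-9; μ^(3)=-31

((0, 3, 0, 0, 0); (1, 1, 1, 1, 1); (0, 0, 0, 0, 3))


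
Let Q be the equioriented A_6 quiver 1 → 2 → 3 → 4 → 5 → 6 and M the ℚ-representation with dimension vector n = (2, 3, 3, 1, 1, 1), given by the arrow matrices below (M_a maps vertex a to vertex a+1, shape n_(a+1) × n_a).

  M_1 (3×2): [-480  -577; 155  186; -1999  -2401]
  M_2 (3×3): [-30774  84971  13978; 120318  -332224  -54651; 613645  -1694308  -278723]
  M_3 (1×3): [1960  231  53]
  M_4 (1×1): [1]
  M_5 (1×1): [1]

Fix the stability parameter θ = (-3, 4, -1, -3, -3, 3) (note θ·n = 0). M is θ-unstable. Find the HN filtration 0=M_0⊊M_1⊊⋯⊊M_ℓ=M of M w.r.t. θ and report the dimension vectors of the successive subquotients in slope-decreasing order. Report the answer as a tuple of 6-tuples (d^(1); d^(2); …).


Barcode: M ≅ I[1,3], I[1,6], I[2,3]. HN layers by μ_θ (4 steps, strictly decreasing):
  μ^(1)=3; μ^(2)=3/2; μ^(3)=-3/4; μ^(4)=-3

((0, 0, 0, 0, 0, 1); (0, 2, 2, 0, 0, 0); (0, 1, 1, 1, 1, 0); (2, 0, 0, 0, 0, 0))


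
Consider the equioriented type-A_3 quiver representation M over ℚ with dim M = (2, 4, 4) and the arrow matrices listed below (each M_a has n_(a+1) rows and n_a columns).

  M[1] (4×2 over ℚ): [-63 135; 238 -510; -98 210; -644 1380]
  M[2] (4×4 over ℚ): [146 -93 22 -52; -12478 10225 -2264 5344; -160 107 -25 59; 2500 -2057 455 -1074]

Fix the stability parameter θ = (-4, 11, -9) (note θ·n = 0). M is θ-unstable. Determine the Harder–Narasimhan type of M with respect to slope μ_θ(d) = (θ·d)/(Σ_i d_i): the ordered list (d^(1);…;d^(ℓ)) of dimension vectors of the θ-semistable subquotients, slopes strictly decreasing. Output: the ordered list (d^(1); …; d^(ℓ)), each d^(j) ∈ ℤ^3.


Via rank(M_{q-1}∘⋯∘M_p): M ≅ I[1,1], I[1,2], I[2,3]^3, I[3,3].
μ_θ-semistable layers: μ^(1)=11; μ^(2)=1; μ^(3)=-4; μ^(4)=-9

((0, 1, 0); (0, 3, 3); (2, 0, 0); (0, 0, 1))


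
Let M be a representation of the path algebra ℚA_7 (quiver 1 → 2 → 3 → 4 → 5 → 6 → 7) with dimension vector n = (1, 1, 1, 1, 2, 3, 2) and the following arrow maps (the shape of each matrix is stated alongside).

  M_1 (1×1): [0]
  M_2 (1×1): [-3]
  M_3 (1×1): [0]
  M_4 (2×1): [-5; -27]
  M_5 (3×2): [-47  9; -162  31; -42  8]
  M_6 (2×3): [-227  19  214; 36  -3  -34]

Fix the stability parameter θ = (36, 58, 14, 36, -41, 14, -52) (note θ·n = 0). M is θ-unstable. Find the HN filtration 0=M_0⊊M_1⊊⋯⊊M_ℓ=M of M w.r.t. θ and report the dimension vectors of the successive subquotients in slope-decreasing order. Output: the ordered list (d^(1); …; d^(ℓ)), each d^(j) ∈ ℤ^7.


Via rank(M_{q-1}∘⋯∘M_p): M ≅ I[1,1], I[2,3], I[4,7], I[5,7], I[6,6].
μ_θ-semistable layers: μ^(1)=36; μ^(2)=14; μ^(3)=-43/4; μ^(4)=-19; μ^(5)=-41

((1, 1, 1, 0, 0, 0, 0); (0, 0, 0, 0, 0, 1, 0); (0, 0, 0, 1, 1, 1, 1); (0, 0, 0, 0, 0, 1, 1); (0, 0, 0, 0, 1, 0, 0))


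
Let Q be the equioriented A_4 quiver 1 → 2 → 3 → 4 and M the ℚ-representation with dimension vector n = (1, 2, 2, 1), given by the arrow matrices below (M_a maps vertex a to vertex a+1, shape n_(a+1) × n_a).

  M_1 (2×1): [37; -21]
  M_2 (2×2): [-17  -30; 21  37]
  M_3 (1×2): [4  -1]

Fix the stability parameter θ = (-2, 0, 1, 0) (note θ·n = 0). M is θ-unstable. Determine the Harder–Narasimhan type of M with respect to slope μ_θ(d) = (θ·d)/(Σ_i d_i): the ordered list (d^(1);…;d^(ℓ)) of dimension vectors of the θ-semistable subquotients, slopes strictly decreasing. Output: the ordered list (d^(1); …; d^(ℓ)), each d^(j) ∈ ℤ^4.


Via rank(M_{q-1}∘⋯∘M_p): M ≅ I[1,4], I[2,3].
μ_θ-semistable layers: μ^(1)=1; μ^(2)=1/2; μ^(3)=0; μ^(4)=-2

((0, 0, 1, 0); (0, 0, 1, 1); (0, 2, 0, 0); (1, 0, 0, 0))


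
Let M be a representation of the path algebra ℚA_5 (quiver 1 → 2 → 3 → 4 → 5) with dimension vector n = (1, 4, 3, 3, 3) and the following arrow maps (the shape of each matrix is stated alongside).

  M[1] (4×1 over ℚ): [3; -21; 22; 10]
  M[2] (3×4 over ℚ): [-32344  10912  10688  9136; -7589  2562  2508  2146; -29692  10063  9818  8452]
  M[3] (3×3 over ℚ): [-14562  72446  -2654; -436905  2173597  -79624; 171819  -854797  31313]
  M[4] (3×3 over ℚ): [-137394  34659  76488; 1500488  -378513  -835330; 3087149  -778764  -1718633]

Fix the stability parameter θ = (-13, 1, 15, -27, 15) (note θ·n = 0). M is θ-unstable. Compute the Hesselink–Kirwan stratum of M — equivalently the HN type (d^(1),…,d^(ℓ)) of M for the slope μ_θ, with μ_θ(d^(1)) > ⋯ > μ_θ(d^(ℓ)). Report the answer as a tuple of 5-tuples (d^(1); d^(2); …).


Interval decomposition of M: I[1,5], I[2,2]^2, I[2,5], I[3,3], I[4,4], I[5,5].
HN type (ℓ=5): μ^(1)=15; μ^(2)=1; μ^(3)=-11/3; μ^(4)=-13; μ^(5)=-27

((0, 0, 1, 0, 3); (0, 2, 0, 0, 0); (0, 2, 2, 2, 0); (1, 0, 0, 0, 0); (0, 0, 0, 1, 0))


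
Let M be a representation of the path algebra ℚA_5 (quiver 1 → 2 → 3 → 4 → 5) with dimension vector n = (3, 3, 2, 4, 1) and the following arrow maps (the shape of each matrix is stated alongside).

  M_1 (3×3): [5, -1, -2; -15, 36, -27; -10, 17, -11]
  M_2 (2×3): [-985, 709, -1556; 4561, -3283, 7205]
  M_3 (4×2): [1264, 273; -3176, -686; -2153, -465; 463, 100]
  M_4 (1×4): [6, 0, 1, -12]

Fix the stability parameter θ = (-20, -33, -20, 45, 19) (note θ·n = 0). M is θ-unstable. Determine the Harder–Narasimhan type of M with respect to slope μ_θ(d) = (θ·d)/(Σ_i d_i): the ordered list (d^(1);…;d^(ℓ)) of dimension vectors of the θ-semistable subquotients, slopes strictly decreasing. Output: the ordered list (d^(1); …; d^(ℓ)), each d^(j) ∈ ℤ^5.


Via rank(M_{q-1}∘⋯∘M_p): M ≅ I[1,1], I[1,2], I[1,5], I[2,4], I[4,4]^2.
μ_θ-semistable layers: μ^(1)=45; μ^(2)=32; μ^(3)=-20; μ^(4)=-53/2; μ^(5)=-33

((0, 0, 0, 3, 0); (0, 0, 0, 1, 1); (1, 0, 2, 0, 0); (2, 2, 0, 0, 0); (0, 1, 0, 0, 0))


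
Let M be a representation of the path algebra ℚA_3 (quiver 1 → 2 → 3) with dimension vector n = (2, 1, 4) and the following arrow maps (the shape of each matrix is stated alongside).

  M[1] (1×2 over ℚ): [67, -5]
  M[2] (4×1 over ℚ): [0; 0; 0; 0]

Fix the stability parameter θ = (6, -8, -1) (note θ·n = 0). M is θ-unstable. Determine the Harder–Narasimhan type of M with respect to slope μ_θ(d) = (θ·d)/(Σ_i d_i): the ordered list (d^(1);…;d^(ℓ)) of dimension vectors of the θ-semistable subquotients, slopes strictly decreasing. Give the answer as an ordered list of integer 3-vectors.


Barcode: M ≅ I[1,1], I[1,2], I[3,3]^4. HN layers by μ_θ (2 steps, strictly decreasing):
  μ^(1)=6; μ^(2)=-1

((1, 0, 0); (1, 1, 4))


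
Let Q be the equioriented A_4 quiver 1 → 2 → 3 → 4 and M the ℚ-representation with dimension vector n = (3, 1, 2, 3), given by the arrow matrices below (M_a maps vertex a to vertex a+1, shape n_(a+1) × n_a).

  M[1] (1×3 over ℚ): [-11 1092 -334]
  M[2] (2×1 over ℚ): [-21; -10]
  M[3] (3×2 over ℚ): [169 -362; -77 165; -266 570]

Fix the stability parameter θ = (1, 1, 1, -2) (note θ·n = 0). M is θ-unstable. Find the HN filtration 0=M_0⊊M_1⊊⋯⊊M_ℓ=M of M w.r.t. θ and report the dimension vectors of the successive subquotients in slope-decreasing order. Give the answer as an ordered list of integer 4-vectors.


Via rank(M_{q-1}∘⋯∘M_p): M ≅ I[1,1]^2, I[1,4], I[3,4], I[4,4].
μ_θ-semistable layers: μ^(1)=1; μ^(2)=1/4; μ^(3)=-1/2; μ^(4)=-2

((2, 0, 0, 0); (1, 1, 1, 1); (0, 0, 1, 1); (0, 0, 0, 1))


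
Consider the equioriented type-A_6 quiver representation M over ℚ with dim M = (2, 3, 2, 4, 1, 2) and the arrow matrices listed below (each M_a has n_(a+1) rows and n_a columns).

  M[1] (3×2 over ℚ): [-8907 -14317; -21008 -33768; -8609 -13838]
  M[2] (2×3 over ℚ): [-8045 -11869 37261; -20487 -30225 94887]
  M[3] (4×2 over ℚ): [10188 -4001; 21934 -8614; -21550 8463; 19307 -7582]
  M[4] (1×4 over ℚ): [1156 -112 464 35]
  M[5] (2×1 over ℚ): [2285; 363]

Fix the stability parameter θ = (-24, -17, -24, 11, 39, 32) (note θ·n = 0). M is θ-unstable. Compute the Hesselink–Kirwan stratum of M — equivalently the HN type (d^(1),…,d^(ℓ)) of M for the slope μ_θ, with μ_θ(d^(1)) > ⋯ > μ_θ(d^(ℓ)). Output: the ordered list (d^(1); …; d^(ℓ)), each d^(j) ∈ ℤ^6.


Barcode: M ≅ I[1,2], I[1,6], I[2,4], I[4,4]^2, I[6,6]. HN layers by μ_θ (6 steps, strictly decreasing):
  μ^(1)=71/2; μ^(2)=32; μ^(3)=11; μ^(4)=-17; μ^(5)=-41/2; μ^(6)=-24

((0, 0, 0, 0, 1, 1); (0, 0, 0, 0, 0, 1); (0, 0, 0, 4, 0, 0); (0, 1, 0, 0, 0, 0); (0, 2, 2, 0, 0, 0); (2, 0, 0, 0, 0, 0))


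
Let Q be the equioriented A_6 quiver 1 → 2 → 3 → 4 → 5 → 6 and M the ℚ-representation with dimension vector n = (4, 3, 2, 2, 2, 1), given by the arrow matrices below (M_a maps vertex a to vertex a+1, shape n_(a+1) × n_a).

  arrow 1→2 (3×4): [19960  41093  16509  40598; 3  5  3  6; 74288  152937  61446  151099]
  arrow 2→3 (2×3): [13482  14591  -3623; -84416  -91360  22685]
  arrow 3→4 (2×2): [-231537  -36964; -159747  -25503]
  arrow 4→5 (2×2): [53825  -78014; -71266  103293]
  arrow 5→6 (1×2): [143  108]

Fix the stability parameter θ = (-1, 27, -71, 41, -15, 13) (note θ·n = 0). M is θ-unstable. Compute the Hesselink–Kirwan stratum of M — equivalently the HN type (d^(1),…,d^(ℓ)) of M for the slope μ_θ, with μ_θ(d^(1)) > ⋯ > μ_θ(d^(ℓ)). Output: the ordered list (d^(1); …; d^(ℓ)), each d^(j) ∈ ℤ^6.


Via rank(M_{q-1}∘⋯∘M_p): M ≅ I[1,1], I[1,2], I[1,5], I[1,6].
μ_θ-semistable layers: μ^(1)=27; μ^(2)=13; μ^(3)=-1; μ^(4)=-15

((0, 1, 0, 0, 0, 0); (0, 0, 0, 2, 2, 1); (2, 0, 0, 0, 0, 0); (2, 2, 2, 0, 0, 0))


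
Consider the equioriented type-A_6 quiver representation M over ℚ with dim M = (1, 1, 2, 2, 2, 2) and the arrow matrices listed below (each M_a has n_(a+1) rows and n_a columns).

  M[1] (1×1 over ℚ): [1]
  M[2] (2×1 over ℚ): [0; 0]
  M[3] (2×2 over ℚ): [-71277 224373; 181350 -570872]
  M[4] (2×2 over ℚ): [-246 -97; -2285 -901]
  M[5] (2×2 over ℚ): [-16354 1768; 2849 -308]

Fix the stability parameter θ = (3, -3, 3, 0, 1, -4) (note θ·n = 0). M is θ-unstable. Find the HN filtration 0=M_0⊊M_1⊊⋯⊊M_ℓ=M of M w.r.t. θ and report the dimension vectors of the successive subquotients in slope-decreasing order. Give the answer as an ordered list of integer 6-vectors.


Interval decomposition of M: I[1,2], I[3,5], I[3,6], I[6,6].
HN type (ℓ=3): μ^(1)=4/3; μ^(2)=0; μ^(3)=-4

((0, 0, 1, 1, 1, 0); (1, 1, 1, 1, 1, 1); (0, 0, 0, 0, 0, 1))


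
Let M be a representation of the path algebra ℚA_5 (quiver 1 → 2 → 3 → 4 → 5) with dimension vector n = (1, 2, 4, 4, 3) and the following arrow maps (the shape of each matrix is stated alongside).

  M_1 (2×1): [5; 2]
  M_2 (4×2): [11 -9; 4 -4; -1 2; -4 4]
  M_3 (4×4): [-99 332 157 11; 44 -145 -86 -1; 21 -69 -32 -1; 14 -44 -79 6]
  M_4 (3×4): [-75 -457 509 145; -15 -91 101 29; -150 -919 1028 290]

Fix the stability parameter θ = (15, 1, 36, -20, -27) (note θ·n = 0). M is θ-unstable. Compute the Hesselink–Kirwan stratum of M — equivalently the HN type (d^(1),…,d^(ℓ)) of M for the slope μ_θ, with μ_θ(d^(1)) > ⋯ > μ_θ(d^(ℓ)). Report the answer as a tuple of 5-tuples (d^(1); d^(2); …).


Interval decomposition of M: I[1,4], I[2,5], I[3,4], I[3,5], I[5,5].
HN type (ℓ=4): μ^(1)=8; μ^(2)=-5/2; μ^(3)=-11/3; μ^(4)=-27

((1, 1, 2, 2, 0); (0, 1, 1, 1, 1); (0, 0, 1, 1, 1); (0, 0, 0, 0, 1))


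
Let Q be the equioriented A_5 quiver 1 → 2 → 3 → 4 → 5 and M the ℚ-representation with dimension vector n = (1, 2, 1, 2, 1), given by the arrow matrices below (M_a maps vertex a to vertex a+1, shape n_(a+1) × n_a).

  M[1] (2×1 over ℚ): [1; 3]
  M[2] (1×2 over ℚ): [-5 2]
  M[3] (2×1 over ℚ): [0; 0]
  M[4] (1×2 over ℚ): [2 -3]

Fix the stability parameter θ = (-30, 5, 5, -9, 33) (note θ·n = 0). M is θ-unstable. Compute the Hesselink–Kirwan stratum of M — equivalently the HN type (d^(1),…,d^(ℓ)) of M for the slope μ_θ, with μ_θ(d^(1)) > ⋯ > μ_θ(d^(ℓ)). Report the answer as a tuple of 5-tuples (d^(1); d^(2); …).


Via rank(M_{q-1}∘⋯∘M_p): M ≅ I[1,3], I[2,2], I[4,4], I[4,5].
μ_θ-semistable layers: μ^(1)=33; μ^(2)=5; μ^(3)=-9; μ^(4)=-30

((0, 0, 0, 0, 1); (0, 2, 1, 0, 0); (0, 0, 0, 2, 0); (1, 0, 0, 0, 0))
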